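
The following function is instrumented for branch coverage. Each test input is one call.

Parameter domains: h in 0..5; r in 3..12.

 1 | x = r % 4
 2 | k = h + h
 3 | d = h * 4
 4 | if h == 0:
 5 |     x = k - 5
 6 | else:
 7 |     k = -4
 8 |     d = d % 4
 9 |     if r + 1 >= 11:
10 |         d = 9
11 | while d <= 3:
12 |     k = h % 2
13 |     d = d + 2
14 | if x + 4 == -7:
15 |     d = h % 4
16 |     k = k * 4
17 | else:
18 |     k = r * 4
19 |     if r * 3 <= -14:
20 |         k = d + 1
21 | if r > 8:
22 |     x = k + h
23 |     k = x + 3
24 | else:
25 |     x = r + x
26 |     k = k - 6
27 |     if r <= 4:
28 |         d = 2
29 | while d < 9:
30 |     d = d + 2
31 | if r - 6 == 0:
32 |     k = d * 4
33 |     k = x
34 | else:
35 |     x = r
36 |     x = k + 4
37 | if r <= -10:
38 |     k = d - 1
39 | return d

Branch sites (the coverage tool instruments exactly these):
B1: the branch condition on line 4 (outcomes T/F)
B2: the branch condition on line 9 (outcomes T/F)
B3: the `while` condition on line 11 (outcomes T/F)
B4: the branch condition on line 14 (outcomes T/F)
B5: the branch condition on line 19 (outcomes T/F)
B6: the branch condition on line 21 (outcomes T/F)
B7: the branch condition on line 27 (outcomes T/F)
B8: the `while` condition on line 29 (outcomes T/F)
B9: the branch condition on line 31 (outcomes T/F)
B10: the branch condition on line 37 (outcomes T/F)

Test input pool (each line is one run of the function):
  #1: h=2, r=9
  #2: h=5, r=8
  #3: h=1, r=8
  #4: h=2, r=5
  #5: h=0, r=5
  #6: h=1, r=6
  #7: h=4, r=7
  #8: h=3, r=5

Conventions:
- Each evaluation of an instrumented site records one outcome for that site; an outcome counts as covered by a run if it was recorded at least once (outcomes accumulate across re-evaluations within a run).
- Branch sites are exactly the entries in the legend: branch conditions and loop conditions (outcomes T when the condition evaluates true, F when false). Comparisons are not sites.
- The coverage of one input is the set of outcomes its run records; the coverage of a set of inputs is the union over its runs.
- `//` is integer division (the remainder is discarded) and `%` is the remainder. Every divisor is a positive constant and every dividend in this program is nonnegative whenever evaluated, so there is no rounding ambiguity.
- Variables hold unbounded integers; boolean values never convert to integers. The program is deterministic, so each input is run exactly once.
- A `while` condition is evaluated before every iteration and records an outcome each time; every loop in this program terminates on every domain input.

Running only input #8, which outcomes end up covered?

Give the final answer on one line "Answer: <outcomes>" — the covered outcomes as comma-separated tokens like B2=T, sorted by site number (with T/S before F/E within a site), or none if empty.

Tracing the run of input #8 (h=3, r=5):
  B1->F, B2->F, B3->T, B3->T, B3->F, B4->F, B5->F, B6->F, B7->F, B8->T
  B8->T, B8->T, B8->F, B9->F, B10->F
deduplicating events, the covered set is: B1=F, B2=F, B3=T, B3=F, B4=F, B5=F, B6=F, B7=F, B8=T, B8=F, B9=F, B10=F

Answer: B1=F, B2=F, B3=T, B3=F, B4=F, B5=F, B6=F, B7=F, B8=T, B8=F, B9=F, B10=F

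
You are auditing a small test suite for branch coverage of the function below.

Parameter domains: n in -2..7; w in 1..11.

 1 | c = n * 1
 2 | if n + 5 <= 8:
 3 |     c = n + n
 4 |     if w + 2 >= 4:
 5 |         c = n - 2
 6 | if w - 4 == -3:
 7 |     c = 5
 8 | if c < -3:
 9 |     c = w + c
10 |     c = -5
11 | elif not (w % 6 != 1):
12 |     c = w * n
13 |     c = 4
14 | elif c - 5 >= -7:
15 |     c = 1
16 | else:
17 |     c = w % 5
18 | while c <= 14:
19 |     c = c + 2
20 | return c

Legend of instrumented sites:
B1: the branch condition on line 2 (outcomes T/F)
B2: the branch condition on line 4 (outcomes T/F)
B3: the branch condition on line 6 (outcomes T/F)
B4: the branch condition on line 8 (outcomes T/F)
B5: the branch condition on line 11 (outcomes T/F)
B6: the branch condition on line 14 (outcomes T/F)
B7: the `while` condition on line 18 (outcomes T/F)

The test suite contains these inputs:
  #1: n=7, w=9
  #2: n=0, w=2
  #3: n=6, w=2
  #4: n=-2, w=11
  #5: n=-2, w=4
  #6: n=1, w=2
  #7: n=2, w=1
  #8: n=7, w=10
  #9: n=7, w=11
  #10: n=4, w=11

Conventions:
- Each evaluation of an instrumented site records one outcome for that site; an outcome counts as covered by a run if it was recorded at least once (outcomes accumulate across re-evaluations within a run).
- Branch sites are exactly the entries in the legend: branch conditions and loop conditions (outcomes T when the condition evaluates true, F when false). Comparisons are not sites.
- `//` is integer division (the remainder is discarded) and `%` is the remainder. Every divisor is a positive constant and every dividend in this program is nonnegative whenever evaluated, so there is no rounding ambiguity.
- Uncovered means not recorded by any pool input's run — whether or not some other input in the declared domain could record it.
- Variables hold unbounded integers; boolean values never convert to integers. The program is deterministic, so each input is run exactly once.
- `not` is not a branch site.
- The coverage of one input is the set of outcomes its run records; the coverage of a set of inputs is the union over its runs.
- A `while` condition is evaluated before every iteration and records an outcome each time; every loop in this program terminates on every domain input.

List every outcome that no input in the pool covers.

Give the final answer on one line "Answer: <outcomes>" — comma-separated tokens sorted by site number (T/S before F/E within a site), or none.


run #1 (n=7, w=9) runs B1->F, B3->F, B4->F, B5->F, B6->T, B7->T, B7->T, B7->T, B7->T, B7->T, B7->T, B7->T, B7->F; records B1=F, B3=F, B4=F, B5=F, B6=T, B7=T, B7=F
run #2 (n=0, w=2) runs B1->T, B2->T, B3->F, B4->F, B5->F, B6->T, B7->T, B7->T, B7->T, B7->T, B7->T, B7->T, B7->T, B7->F; records B1=T, B2=T, B3=F, B4=F, B5=F, B6=T, B7=T, B7=F
run #3 (n=6, w=2) runs B1->F, B3->F, B4->F, B5->F, B6->T, B7->T, B7->T, B7->T, B7->T, B7->T, B7->T, B7->T, B7->F; records B1=F, B3=F, B4=F, B5=F, B6=T, B7=T, B7=F
run #4 (n=-2, w=11) runs B1->T, B2->T, B3->F, B4->T, B7->T, B7->T, B7->T, B7->T, B7->T, B7->T, B7->T, B7->T, B7->T, B7->T, ...; records B1=T, B2=T, B3=F, B4=T, B7=T, B7=F
run #5 (n=-2, w=4) runs B1->T, B2->T, B3->F, B4->T, B7->T, B7->T, B7->T, B7->T, B7->T, B7->T, B7->T, B7->T, B7->T, B7->T, ...; records B1=T, B2=T, B3=F, B4=T, B7=T, B7=F
run #6 (n=1, w=2) runs B1->T, B2->T, B3->F, B4->F, B5->F, B6->T, B7->T, B7->T, B7->T, B7->T, B7->T, B7->T, B7->T, B7->F; records B1=T, B2=T, B3=F, B4=F, B5=F, B6=T, B7=T, B7=F
run #7 (n=2, w=1) runs B1->T, B2->F, B3->T, B4->F, B5->T, B7->T, B7->T, B7->T, B7->T, B7->T, B7->T, B7->F; records B1=T, B2=F, B3=T, B4=F, B5=T, B7=T, B7=F
run #8 (n=7, w=10) runs B1->F, B3->F, B4->F, B5->F, B6->T, B7->T, B7->T, B7->T, B7->T, B7->T, B7->T, B7->T, B7->F; records B1=F, B3=F, B4=F, B5=F, B6=T, B7=T, B7=F
run #9 (n=7, w=11) runs B1->F, B3->F, B4->F, B5->F, B6->T, B7->T, B7->T, B7->T, B7->T, B7->T, B7->T, B7->T, B7->F; records B1=F, B3=F, B4=F, B5=F, B6=T, B7=T, B7=F
run #10 (n=4, w=11) runs B1->F, B3->F, B4->F, B5->F, B6->T, B7->T, B7->T, B7->T, B7->T, B7->T, B7->T, B7->T, B7->F; records B1=F, B3=F, B4=F, B5=F, B6=T, B7=T, B7=F
union over the pool: B1=T, B1=F, B2=T, B2=F, B3=T, B3=F, B4=T, B4=F, B5=T, B5=F, B6=T, B7=T, B7=F
uncovered (1 of 14): B6=F
Answer: B6=F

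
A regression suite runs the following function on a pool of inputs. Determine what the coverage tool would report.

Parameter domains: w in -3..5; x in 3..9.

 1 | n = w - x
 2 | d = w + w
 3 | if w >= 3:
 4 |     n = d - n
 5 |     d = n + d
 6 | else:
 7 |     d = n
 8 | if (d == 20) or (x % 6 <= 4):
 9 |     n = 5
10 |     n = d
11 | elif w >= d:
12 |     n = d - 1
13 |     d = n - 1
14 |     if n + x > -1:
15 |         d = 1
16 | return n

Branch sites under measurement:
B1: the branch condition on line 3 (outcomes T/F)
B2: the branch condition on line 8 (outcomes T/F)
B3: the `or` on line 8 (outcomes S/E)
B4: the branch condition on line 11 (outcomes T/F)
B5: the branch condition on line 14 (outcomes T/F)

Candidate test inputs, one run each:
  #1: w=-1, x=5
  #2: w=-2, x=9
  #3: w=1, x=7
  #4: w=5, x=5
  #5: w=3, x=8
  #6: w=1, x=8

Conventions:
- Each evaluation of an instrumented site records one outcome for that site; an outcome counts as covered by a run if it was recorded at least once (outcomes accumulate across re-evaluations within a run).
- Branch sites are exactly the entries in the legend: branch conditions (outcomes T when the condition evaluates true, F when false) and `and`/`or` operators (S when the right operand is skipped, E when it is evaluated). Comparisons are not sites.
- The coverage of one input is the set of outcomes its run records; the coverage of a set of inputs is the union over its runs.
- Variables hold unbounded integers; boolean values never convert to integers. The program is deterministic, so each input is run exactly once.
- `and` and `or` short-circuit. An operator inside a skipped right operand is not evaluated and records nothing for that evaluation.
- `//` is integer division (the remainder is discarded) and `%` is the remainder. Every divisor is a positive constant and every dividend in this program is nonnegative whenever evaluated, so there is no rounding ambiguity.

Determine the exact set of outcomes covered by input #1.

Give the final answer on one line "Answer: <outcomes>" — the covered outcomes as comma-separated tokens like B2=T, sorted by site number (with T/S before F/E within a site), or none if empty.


Running input #1 (w=-1, x=5), event by event:
  B1->F, B3->E, B2->F, B4->T, B5->F
as a set, this run covers: B1=F, B2=F, B3=E, B4=T, B5=F
Answer: B1=F, B2=F, B3=E, B4=T, B5=F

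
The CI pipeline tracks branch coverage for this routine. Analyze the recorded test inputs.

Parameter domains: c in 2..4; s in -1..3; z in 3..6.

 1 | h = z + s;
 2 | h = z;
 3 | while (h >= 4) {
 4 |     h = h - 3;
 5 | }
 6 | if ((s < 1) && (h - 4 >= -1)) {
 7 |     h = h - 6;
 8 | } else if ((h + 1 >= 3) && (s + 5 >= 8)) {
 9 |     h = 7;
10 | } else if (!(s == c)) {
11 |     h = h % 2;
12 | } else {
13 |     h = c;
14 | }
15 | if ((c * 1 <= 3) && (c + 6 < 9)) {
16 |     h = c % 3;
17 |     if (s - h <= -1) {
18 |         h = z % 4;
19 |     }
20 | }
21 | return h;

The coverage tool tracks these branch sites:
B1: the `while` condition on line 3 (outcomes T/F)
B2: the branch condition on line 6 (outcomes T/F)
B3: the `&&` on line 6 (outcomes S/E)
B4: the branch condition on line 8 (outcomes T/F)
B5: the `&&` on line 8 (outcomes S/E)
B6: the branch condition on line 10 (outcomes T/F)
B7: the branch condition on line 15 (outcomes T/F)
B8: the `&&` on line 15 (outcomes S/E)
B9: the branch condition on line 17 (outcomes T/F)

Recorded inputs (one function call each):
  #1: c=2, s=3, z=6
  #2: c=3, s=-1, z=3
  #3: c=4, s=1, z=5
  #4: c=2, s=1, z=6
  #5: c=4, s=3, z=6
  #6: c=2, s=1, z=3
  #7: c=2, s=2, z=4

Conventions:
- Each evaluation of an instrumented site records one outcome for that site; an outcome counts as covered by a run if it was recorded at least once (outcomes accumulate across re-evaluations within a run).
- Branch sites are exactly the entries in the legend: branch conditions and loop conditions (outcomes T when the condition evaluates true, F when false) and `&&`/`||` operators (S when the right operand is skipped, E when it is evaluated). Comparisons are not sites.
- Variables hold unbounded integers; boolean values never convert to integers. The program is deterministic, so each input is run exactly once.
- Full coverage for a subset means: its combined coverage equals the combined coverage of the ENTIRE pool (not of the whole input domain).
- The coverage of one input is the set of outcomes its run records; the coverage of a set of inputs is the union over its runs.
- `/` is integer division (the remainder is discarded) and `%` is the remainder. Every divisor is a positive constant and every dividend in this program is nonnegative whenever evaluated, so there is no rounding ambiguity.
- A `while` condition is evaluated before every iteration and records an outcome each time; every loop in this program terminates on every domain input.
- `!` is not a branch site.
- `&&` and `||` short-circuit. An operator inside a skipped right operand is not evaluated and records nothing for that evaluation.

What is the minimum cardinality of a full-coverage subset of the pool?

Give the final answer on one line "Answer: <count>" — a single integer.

run #1 (c=2, s=3, z=6) runs B1->T, B1->F, B3->S, B2->F, B5->E, B4->T, B8->E, B7->T, B9->F; records B1=T, B1=F, B2=F, B3=S, B4=T, B5=E, B7=T, B8=E, B9=F
run #2 (c=3, s=-1, z=3) runs B1->F, B3->E, B2->T, B8->E, B7->F; records B1=F, B2=T, B3=E, B7=F, B8=E
run #3 (c=4, s=1, z=5) runs B1->T, B1->F, B3->S, B2->F, B5->E, B4->F, B6->T, B8->S, B7->F; records B1=T, B1=F, B2=F, B3=S, B4=F, B5=E, B6=T, B7=F, B8=S
run #4 (c=2, s=1, z=6) runs B1->T, B1->F, B3->S, B2->F, B5->E, B4->F, B6->T, B8->E, B7->T, B9->T; records B1=T, B1=F, B2=F, B3=S, B4=F, B5=E, B6=T, B7=T, B8=E, B9=T
run #5 (c=4, s=3, z=6) runs B1->T, B1->F, B3->S, B2->F, B5->E, B4->T, B8->S, B7->F; records B1=T, B1=F, B2=F, B3=S, B4=T, B5=E, B7=F, B8=S
run #6 (c=2, s=1, z=3) runs B1->F, B3->S, B2->F, B5->E, B4->F, B6->T, B8->E, B7->T, B9->T; records B1=F, B2=F, B3=S, B4=F, B5=E, B6=T, B7=T, B8=E, B9=T
run #7 (c=2, s=2, z=4) runs B1->T, B1->F, B3->S, B2->F, B5->S, B4->F, B6->F, B8->E, B7->T, B9->F; records B1=T, B1=F, B2=F, B3=S, B4=F, B5=S, B6=F, B7=T, B8=E, B9=F
the full pool covers 18 outcomes: B1=T, B1=F, B2=T, B2=F, B3=S, B3=E, B4=T, B4=F, B5=S, B5=E, B6=T, B6=F, B7=T, B7=F, B8=S, B8=E, B9=T, B9=F
no size-1 subset reaches all 18 outcomes (best union: 10/18)
no size-2 subset reaches all 18 outcomes (best union: 14/18)
no size-3 subset reaches all 18 outcomes (best union: 16/18)
size 4: inputs {2, 4, 5, 7} cover all 18 outcomes, and no lexicographically smaller subset of this size does

Answer: 4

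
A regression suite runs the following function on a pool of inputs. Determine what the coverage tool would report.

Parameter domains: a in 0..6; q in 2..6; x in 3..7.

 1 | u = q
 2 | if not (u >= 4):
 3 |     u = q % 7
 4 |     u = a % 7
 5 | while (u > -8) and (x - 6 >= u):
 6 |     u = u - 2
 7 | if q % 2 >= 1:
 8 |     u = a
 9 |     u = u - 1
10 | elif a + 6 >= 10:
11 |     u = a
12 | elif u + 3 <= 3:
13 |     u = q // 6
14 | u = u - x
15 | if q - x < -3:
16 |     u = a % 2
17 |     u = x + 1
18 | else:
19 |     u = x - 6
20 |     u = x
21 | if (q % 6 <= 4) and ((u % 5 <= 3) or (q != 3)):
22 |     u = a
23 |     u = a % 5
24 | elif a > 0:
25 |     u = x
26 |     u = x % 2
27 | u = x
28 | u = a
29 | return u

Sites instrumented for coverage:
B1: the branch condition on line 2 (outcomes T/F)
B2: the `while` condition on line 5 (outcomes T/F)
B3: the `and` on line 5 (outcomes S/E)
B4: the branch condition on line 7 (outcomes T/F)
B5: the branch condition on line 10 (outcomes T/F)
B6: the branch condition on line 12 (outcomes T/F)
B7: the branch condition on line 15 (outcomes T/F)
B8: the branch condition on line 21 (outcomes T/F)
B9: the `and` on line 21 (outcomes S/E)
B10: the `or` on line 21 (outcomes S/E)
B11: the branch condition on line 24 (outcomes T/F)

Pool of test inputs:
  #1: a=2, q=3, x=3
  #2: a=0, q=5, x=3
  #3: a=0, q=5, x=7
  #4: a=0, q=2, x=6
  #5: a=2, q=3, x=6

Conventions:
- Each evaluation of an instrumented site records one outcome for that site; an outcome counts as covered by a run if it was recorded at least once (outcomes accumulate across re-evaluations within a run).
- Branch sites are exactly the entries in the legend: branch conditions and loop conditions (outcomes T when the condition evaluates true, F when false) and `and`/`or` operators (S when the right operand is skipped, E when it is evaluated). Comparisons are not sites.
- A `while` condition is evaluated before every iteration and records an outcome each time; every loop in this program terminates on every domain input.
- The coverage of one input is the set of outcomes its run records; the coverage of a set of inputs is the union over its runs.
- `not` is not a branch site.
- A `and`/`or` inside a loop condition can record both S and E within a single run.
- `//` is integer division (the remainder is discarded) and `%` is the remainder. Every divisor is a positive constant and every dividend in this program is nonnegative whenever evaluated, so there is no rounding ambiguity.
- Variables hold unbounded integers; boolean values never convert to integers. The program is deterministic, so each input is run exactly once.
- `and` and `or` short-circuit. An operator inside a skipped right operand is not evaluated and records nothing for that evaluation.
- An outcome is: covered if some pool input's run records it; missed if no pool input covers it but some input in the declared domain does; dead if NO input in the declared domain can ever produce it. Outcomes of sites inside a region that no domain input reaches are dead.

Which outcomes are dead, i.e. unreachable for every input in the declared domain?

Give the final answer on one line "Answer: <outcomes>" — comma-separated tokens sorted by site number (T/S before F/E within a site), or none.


running all 175 domain inputs and tallying outcomes:
  reachable outcomes have witnesses, e.g. B1=T (e.g. a=0, q=2, x=3), B1=F (e.g. a=0, q=4, x=3), B2=T (e.g. a=0, q=2, x=6), B2=F (e.g. a=0, q=2, x=3)
Answer: none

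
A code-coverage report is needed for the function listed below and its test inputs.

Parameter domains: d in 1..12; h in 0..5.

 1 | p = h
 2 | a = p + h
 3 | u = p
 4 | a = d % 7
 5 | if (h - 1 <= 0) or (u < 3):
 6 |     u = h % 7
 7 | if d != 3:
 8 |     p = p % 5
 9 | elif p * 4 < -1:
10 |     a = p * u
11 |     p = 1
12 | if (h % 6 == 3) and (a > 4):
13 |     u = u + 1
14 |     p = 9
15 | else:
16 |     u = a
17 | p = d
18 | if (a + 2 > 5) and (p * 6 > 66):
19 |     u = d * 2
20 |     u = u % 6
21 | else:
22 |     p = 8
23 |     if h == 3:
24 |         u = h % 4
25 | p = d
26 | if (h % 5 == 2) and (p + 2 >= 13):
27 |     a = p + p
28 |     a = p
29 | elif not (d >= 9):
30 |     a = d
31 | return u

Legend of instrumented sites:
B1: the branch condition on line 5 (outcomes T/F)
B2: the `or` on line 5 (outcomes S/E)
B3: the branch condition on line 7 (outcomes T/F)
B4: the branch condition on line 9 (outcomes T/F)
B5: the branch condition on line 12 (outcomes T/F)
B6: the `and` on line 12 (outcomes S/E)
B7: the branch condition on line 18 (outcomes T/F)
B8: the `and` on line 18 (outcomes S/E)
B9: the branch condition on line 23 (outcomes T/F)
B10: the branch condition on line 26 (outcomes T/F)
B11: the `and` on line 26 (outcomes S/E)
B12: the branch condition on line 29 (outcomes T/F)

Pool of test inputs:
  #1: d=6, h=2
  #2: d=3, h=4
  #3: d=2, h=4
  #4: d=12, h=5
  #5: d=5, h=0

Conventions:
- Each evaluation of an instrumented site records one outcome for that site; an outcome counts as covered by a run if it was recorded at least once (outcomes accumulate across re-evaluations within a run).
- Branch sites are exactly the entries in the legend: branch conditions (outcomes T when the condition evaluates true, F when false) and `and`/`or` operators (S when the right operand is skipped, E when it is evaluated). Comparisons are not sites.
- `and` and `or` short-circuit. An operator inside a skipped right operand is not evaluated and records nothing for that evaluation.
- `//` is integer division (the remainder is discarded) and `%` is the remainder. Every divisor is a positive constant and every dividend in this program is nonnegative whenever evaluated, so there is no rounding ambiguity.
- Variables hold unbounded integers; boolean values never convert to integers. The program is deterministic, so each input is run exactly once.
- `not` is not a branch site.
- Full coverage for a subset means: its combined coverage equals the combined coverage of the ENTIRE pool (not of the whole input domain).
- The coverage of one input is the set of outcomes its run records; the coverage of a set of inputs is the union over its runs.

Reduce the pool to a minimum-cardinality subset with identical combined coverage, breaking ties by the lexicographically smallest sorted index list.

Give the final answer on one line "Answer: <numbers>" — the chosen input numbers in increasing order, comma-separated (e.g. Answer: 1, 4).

run #1 (d=6, h=2) records B1=T, B2=E, B3=T, B5=F, B6=S, B7=F, B8=E, B9=F, B10=F, B11=E, B12=T
run #2 (d=3, h=4) records B1=F, B2=E, B3=F, B4=F, B5=F, B6=S, B7=F, B8=S, B9=F, B10=F, B11=S, B12=T
run #3 (d=2, h=4) records B1=F, B2=E, B3=T, B5=F, B6=S, B7=F, B8=S, B9=F, B10=F, B11=S, B12=T
run #4 (d=12, h=5) records B1=F, B2=E, B3=T, B5=F, B6=S, B7=T, B8=E, B10=F, B11=S, B12=F
run #5 (d=5, h=0) records B1=T, B2=S, B3=T, B5=F, B6=S, B7=F, B8=E, B9=F, B10=F, B11=S, B12=T
together the pool reaches 19 outcomes: B1=T, B1=F, B2=S, B2=E, B3=T, B3=F, B4=F, B5=F, B6=S, B7=T, B7=F, B8=S, B8=E, B9=F, B10=F, B11=S, B11=E, B12=T, B12=F
size 1 is not enough: best union over all size-1 subsets is 12/19
size 2 is not enough: best union over all size-2 subsets is 16/19
size 3 is not enough: best union over all size-3 subsets is 18/19
inputs {1, 2, 4, 5} (size 4) cover everything; no size-4 subset with a lexicographically smaller index list covers all 19

Answer: 1, 2, 4, 5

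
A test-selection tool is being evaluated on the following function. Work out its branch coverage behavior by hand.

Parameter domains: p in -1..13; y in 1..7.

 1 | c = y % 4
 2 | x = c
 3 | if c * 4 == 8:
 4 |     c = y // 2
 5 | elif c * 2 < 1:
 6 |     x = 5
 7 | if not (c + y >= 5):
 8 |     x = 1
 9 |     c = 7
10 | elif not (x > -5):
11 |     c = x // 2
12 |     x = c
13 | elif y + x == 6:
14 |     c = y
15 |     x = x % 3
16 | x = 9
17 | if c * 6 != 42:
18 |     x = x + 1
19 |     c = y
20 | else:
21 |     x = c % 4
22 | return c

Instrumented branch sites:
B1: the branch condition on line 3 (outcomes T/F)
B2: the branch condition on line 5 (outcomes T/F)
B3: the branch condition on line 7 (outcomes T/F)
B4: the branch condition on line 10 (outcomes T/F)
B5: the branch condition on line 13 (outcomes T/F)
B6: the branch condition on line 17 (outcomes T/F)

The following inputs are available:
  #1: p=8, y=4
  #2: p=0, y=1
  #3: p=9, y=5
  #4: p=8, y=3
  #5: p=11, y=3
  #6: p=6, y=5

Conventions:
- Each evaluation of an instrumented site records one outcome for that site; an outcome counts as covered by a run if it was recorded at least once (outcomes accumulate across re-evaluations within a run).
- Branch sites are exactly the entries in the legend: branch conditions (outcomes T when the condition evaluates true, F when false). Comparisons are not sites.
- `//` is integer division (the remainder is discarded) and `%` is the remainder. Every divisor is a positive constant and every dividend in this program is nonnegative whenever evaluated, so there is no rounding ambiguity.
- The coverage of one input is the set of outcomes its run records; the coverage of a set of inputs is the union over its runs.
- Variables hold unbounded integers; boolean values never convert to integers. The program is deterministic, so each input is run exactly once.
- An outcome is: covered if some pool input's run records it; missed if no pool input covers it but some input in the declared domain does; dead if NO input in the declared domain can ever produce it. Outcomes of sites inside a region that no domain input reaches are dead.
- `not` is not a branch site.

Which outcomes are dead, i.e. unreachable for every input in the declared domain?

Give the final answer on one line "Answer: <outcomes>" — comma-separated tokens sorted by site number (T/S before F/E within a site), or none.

checking every outcome against all 105 domain inputs:
  B4=T: no domain input ever produces it -> dead
  reachable outcomes have witnesses, e.g. B1=T (e.g. p=-1, y=2), B1=F (e.g. p=-1, y=1), B2=T (e.g. p=-1, y=4), B2=F (e.g. p=-1, y=1)

Answer: B4=T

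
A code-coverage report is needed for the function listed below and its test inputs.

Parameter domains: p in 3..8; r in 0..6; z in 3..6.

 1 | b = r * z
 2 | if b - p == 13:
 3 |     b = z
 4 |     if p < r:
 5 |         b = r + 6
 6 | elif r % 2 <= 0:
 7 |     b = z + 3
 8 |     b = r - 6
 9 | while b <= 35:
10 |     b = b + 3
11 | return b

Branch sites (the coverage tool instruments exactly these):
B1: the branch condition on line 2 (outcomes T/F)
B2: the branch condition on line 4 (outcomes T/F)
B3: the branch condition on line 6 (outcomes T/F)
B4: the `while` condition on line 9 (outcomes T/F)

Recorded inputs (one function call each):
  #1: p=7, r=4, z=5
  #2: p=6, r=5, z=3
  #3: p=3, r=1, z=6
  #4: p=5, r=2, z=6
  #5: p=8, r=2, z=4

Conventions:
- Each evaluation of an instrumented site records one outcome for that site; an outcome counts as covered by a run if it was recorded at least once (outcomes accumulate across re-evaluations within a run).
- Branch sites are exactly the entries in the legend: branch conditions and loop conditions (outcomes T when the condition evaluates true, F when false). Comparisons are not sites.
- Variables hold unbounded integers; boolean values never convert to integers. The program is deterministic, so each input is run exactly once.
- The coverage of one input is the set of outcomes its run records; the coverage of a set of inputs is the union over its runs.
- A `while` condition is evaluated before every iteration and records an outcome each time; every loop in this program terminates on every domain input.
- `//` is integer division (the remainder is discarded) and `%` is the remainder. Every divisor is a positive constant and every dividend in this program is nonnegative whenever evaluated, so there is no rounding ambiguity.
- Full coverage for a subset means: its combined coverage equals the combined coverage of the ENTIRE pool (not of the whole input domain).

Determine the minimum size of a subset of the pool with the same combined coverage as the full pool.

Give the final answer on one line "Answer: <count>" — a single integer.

#1 (p=7, r=4, z=5) -> covered: B1=T, B2=F, B4=T, B4=F
#2 (p=6, r=5, z=3) -> covered: B1=F, B3=F, B4=T, B4=F
#3 (p=3, r=1, z=6) -> covered: B1=F, B3=F, B4=T, B4=F
#4 (p=5, r=2, z=6) -> covered: B1=F, B3=T, B4=T, B4=F
#5 (p=8, r=2, z=4) -> covered: B1=F, B3=T, B4=T, B4=F
together the pool reaches 7 outcomes: B1=T, B1=F, B2=F, B3=T, B3=F, B4=T, B4=F
every size-1 subset falls short of the 7 outcomes (best: 4/7)
every size-2 subset falls short of the 7 outcomes (best: 6/7)
size 3: inputs {1, 2, 4} cover all 7 outcomes, and no lexicographically smaller subset of this size does

Answer: 3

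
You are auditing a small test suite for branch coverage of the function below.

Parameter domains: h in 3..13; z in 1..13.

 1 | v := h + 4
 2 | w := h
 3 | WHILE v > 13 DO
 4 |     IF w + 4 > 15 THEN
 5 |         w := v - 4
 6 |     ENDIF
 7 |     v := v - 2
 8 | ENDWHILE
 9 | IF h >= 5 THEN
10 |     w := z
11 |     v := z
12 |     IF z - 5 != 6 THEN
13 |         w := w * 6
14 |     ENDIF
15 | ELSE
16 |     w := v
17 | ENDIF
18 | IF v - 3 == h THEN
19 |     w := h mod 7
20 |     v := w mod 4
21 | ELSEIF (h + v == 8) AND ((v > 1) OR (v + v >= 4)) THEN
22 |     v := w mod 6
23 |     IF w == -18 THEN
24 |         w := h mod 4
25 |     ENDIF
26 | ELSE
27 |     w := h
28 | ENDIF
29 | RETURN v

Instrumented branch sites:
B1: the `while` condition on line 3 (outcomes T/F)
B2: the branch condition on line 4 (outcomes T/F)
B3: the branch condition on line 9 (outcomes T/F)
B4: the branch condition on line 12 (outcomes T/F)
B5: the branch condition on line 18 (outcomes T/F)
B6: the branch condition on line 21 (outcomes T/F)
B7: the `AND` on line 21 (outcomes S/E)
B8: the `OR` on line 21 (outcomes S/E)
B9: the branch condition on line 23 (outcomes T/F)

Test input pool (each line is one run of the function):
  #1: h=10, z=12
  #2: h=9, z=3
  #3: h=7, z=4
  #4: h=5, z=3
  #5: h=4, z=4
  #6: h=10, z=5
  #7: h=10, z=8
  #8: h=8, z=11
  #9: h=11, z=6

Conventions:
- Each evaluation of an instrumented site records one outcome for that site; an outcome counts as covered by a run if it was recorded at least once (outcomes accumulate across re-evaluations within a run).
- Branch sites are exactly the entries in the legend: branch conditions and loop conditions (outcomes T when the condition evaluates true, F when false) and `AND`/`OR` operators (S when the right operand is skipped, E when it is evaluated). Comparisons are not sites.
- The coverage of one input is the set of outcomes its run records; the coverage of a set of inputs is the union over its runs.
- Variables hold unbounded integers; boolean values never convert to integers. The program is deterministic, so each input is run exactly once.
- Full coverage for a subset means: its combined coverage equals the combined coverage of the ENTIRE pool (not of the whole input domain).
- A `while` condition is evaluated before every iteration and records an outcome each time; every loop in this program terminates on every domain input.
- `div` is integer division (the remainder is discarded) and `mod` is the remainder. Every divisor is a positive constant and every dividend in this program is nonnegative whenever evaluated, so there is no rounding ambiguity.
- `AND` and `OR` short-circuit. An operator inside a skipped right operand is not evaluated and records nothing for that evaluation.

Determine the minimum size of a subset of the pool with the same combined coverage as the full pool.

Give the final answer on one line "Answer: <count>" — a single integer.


run #1 (h=10, z=12) runs B1->T, B2->F, B1->F, B3->T, B4->T, B5->F, B7->S, B6->F; records B1=T, B1=F, B2=F, B3=T, B4=T, B5=F, B6=F, B7=S
run #2 (h=9, z=3) runs B1->F, B3->T, B4->T, B5->F, B7->S, B6->F; records B1=F, B3=T, B4=T, B5=F, B6=F, B7=S
run #3 (h=7, z=4) runs B1->F, B3->T, B4->T, B5->F, B7->S, B6->F; records B1=F, B3=T, B4=T, B5=F, B6=F, B7=S
run #4 (h=5, z=3) runs B1->F, B3->T, B4->T, B5->F, B7->E, B8->S, B6->T, B9->F; records B1=F, B3=T, B4=T, B5=F, B6=T, B7=E, B8=S, B9=F
run #5 (h=4, z=4) runs B1->F, B3->F, B5->F, B7->S, B6->F; records B1=F, B3=F, B5=F, B6=F, B7=S
run #6 (h=10, z=5) runs B1->T, B2->F, B1->F, B3->T, B4->T, B5->F, B7->S, B6->F; records B1=T, B1=F, B2=F, B3=T, B4=T, B5=F, B6=F, B7=S
run #7 (h=10, z=8) runs B1->T, B2->F, B1->F, B3->T, B4->T, B5->F, B7->S, B6->F; records B1=T, B1=F, B2=F, B3=T, B4=T, B5=F, B6=F, B7=S
run #8 (h=8, z=11) runs B1->F, B3->T, B4->F, B5->T; records B1=F, B3=T, B4=F, B5=T
run #9 (h=11, z=6) runs B1->T, B2->F, B1->F, B3->T, B4->T, B5->F, B7->S, B6->F; records B1=T, B1=F, B2=F, B3=T, B4=T, B5=F, B6=F, B7=S
union over all inputs: B1=T, B1=F, B2=F, B3=T, B3=F, B4=T, B4=F, B5=T, B5=F, B6=T, B6=F, B7=S, B7=E, B8=S, B9=F (15 outcomes)
every size-1 subset falls short of the 15 outcomes (best: 8/15)
every size-2 subset falls short of the 15 outcomes (best: 12/15)
every size-3 subset falls short of the 15 outcomes (best: 14/15)
inputs {1, 4, 5, 8} (size 4) cover everything; no size-4 subset with a lexicographically smaller index list covers all 15
Answer: 4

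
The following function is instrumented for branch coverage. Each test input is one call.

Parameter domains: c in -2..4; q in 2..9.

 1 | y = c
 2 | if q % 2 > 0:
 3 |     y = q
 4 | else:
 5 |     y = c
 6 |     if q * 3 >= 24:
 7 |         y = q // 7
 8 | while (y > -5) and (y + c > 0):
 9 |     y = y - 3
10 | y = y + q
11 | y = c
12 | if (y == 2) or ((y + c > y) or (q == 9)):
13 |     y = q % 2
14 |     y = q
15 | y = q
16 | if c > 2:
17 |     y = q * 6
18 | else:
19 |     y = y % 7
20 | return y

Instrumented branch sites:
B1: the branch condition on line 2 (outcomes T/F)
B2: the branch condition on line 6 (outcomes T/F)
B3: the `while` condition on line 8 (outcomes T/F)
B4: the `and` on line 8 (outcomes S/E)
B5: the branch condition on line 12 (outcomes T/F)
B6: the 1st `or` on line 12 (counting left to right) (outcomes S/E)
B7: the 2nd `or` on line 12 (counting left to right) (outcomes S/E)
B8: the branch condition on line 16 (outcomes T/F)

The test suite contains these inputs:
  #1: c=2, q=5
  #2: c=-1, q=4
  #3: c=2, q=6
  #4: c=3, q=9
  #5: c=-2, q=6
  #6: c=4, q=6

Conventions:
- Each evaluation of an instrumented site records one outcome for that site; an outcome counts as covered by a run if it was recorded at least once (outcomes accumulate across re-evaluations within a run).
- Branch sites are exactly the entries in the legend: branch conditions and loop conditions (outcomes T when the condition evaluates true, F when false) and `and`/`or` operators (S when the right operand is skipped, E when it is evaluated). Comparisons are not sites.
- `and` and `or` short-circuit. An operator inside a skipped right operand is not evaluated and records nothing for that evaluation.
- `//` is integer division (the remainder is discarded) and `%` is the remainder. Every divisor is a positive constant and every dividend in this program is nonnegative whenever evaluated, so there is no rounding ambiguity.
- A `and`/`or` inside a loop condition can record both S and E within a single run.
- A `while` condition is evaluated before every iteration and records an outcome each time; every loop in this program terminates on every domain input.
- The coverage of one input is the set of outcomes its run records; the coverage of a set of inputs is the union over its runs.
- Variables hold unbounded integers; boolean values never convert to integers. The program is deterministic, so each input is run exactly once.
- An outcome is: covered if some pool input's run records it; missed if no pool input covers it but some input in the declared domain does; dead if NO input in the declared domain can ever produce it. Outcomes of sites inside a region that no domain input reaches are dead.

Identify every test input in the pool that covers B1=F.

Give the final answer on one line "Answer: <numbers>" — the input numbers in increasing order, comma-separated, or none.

input #1 (c=2, q=5): does not record B1=F
input #2 (c=-1, q=4): records B1=F
input #3 (c=2, q=6): records B1=F
input #4 (c=3, q=9): does not record B1=F
input #5 (c=-2, q=6): records B1=F
input #6 (c=4, q=6): records B1=F

Answer: 2, 3, 5, 6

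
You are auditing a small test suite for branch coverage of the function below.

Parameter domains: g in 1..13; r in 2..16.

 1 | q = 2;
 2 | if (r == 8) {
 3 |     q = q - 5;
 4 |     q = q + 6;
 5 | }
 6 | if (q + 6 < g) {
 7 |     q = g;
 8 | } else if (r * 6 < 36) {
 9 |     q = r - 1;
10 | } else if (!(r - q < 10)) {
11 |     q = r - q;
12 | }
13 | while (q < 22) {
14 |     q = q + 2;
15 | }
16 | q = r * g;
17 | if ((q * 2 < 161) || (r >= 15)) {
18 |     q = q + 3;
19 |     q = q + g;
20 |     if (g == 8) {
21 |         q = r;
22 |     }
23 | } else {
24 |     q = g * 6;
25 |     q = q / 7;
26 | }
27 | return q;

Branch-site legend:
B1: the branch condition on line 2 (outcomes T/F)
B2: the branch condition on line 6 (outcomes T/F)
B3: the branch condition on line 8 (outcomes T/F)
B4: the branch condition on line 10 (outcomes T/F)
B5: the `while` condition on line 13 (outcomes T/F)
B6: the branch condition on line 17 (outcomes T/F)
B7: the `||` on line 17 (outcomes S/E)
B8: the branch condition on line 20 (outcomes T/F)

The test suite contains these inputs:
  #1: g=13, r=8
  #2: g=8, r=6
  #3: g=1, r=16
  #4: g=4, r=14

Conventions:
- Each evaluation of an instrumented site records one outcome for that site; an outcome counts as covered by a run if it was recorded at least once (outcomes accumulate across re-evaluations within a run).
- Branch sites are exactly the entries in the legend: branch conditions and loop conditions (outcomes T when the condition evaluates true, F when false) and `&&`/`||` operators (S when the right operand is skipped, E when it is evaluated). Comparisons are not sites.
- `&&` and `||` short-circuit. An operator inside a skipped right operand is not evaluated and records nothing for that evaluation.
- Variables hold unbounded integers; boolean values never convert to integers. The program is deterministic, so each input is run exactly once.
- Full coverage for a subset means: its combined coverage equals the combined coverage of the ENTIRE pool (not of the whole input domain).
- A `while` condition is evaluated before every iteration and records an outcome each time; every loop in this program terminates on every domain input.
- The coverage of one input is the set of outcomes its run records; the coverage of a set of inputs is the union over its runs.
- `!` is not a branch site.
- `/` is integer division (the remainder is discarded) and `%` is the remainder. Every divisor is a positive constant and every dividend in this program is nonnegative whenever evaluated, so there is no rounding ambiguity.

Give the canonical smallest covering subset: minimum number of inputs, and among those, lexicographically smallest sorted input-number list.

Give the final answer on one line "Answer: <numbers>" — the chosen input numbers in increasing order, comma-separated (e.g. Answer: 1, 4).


#1 (g=13, r=8) -> B1->T, B2->T, B5->T, B5->T, B5->T, B5->T, B5->T, B5->F, B7->E, B6->F; covered: B1=T, B2=T, B5=T, B5=F, B6=F, B7=E
#2 (g=8, r=6) -> B1->F, B2->F, B3->F, B4->F, B5->T, B5->T, B5->T, B5->T, B5->T, B5->T, B5->T, B5->T, B5->T, B5->T, ...; covered: B1=F, B2=F, B3=F, B4=F, B5=T, B5=F, B6=T, B7=S, B8=T
#3 (g=1, r=16) -> B1->F, B2->F, B3->F, B4->T, B5->T, B5->T, B5->T, B5->T, B5->F, B7->S, B6->T, B8->F; covered: B1=F, B2=F, B3=F, B4=T, B5=T, B5=F, B6=T, B7=S, B8=F
#4 (g=4, r=14) -> B1->F, B2->F, B3->F, B4->T, B5->T, B5->T, B5->T, B5->T, B5->T, B5->F, B7->S, B6->T, B8->F; covered: B1=F, B2=F, B3=F, B4=T, B5=T, B5=F, B6=T, B7=S, B8=F
the full pool covers 15 outcomes: B1=T, B1=F, B2=T, B2=F, B3=F, B4=T, B4=F, B5=T, B5=F, B6=T, B6=F, B7=S, B7=E, B8=T, B8=F
size 1 is not enough: best union over all size-1 subsets is 9/15
size 2 is not enough: best union over all size-2 subsets is 13/15
the canonical winner is {1, 2, 3}: size 3, full 15-outcome coverage, earliest index list among size-3 covers
Answer: 1, 2, 3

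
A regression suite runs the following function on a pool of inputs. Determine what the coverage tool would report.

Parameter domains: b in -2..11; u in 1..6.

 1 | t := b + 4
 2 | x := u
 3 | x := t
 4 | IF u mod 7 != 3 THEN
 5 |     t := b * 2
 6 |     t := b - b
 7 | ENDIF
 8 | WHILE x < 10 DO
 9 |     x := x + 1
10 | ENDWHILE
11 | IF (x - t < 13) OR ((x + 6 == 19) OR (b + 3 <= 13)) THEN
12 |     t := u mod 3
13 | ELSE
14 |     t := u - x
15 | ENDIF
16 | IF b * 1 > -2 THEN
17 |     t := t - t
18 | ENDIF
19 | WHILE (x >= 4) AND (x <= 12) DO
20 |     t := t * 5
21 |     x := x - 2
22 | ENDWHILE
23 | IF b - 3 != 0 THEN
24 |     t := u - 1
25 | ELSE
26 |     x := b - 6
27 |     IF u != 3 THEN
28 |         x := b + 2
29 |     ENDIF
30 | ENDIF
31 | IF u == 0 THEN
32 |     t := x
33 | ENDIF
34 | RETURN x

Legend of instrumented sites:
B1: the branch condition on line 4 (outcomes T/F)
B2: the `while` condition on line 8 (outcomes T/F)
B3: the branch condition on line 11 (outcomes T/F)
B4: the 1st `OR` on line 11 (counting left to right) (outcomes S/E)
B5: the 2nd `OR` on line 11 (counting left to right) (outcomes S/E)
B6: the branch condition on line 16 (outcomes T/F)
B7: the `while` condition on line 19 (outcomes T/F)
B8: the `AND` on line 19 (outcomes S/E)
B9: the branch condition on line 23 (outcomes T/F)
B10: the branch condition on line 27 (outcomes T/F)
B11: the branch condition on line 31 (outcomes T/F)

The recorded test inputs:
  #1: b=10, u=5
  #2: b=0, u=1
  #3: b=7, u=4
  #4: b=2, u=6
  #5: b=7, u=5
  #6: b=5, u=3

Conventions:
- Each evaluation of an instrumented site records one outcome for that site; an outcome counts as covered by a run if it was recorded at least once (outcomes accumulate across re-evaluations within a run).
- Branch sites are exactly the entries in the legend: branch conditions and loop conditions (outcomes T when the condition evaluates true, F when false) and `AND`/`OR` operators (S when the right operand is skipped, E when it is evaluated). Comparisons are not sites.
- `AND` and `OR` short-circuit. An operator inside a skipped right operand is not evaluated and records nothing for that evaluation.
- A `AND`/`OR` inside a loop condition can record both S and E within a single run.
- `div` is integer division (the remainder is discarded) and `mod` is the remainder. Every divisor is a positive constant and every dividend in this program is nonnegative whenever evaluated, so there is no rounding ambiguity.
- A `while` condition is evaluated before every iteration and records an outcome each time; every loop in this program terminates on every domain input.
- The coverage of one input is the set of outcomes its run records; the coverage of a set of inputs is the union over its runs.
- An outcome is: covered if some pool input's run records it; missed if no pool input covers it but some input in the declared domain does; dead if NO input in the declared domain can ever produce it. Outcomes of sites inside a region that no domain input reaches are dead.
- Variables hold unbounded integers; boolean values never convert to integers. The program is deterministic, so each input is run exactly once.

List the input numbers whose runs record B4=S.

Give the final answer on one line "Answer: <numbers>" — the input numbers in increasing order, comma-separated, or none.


input #1 (b=10, u=5): never hits B4=S
input #2 (b=0, u=1): hits B4=S
input #3 (b=7, u=4): hits B4=S
input #4 (b=2, u=6): hits B4=S
input #5 (b=7, u=5): hits B4=S
input #6 (b=5, u=3): hits B4=S
Answer: 2, 3, 4, 5, 6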